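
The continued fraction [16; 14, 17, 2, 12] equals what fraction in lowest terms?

Fold from the inside: start with 12/1.
  2 + 1/12 = 25/12
  17 + 12/25 = 437/25
  14 + 25/437 = 6143/437
  16 + 437/6143 = 98725/6143

98725/6143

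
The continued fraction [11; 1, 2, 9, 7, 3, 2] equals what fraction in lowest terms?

Using pₖ = aₖpₖ₋₁ + pₖ₋₂ and qₖ = aₖqₖ₋₁ + qₖ₋₂:
  k=0: a=11, p=11, q=1
  k=1: a=1, p=12, q=1
  k=2: a=2, p=35, q=3
  k=3: a=9, p=327, q=28
  k=4: a=7, p=2324, q=199
  k=5: a=3, p=7299, q=625
  k=6: a=2, p=16922, q=1449

16922/1449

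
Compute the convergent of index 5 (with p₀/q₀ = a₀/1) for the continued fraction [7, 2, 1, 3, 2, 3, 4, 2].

633/86

Using pₖ = aₖpₖ₋₁ + pₖ₋₂, qₖ = aₖqₖ₋₁ + qₖ₋₂ (with p₋₁=1, p₋₂=0, q₋₁=0, q₋₂=1):
  k=0: a=7, p=7, q=1
  k=1: a=2, p=15, q=2
  k=2: a=1, p=22, q=3
  k=3: a=3, p=81, q=11
  k=4: a=2, p=184, q=25
  k=5: a=3, p=633, q=86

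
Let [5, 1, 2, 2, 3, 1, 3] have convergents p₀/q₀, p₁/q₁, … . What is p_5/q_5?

177/31

Using pₖ = aₖpₖ₋₁ + pₖ₋₂, qₖ = aₖqₖ₋₁ + qₖ₋₂ (with p₋₁=1, p₋₂=0, q₋₁=0, q₋₂=1):
  k=0: a=5, p=5, q=1
  k=1: a=1, p=6, q=1
  k=2: a=2, p=17, q=3
  k=3: a=2, p=40, q=7
  k=4: a=3, p=137, q=24
  k=5: a=1, p=177, q=31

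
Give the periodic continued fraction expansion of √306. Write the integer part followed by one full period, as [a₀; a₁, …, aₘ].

a₀ = ⌊√306⌋ = 17.
With m₀=0, d₀=1 and mₖ₊₁ = dₖaₖ − mₖ, dₖ₊₁ = (n − mₖ₊₁²)/dₖ, aₖ₊₁ = ⌊(a₀+mₖ₊₁)/dₖ₊₁⌋:
  k=1: m=17, d=17, a=2
  k=2: m=17, d=1, a=34
d=1 and a=2a₀=34 at k=2, so the next step gives (m, d) = (17, 17) again — its k=1 value — and the period has length 2.

[17; 2, 34]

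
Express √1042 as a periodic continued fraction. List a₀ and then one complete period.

a₀ = ⌊√1042⌋ = 32.

[32; 3, 1, 1, 3, 64]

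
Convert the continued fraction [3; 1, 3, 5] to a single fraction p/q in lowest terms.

Using pₖ = aₖpₖ₋₁ + pₖ₋₂ and qₖ = aₖqₖ₋₁ + qₖ₋₂:
  k=0: a=3, p=3, q=1
  k=1: a=1, p=4, q=1
  k=2: a=3, p=15, q=4
  k=3: a=5, p=79, q=21

79/21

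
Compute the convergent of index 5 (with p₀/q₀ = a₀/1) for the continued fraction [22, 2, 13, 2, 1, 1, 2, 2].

Using pₖ = aₖpₖ₋₁ + pₖ₋₂, qₖ = aₖqₖ₋₁ + qₖ₋₂ (with p₋₁=1, p₋₂=0, q₋₁=0, q₋₂=1):
  k=0: a=22, p=22, q=1
  k=1: a=2, p=45, q=2
  k=2: a=13, p=607, q=27
  k=3: a=2, p=1259, q=56
  k=4: a=1, p=1866, q=83
  k=5: a=1, p=3125, q=139

3125/139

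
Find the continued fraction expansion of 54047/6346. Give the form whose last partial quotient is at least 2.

54047 = 8*6346 + 3279
6346 = 1*3279 + 3067
3279 = 1*3067 + 212
3067 = 14*212 + 99
212 = 2*99 + 14
99 = 7*14 + 1
14 = 14*1 + 0  (stop)
So 54047/6346 = [8; 1, 1, 14, 2, 7, 14].

[8; 1, 1, 14, 2, 7, 14]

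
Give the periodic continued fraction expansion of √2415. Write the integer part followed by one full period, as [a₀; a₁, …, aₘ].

[49; 7, 98]

a₀ = ⌊√2415⌋ = 49.
With m₀=0, d₀=1 and mₖ₊₁ = dₖaₖ − mₖ, dₖ₊₁ = (n − mₖ₊₁²)/dₖ, aₖ₊₁ = ⌊(a₀+mₖ₊₁)/dₖ₊₁⌋:
  k=1: m=49, d=14, a=7
  k=2: m=49, d=1, a=98
d=1 and a=2a₀=98 at k=2, so the next step gives (m, d) = (49, 14) again — its k=1 value — and the period has length 2.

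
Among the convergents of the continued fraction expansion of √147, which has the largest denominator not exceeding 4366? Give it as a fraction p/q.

18817/1552

√147 = [12; 8, 24, …] (period length 2).
Convergents:
  p_0/q_0 = 12/1
  p_1/q_1 = 97/8
  p_2/q_2 = 2340/193
  p_3/q_3 = 18817/1552
  p_4/q_4 = 453948/37441
q_3 = 1552 ≤ 4366 < 37441 = q_4, so the answer is 18817/1552.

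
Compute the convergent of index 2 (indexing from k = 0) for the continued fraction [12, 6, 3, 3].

231/19

Using pₖ = aₖpₖ₋₁ + pₖ₋₂, qₖ = aₖqₖ₋₁ + qₖ₋₂ (with p₋₁=1, p₋₂=0, q₋₁=0, q₋₂=1):
  k=0: a=12, p=12, q=1
  k=1: a=6, p=73, q=6
  k=2: a=3, p=231, q=19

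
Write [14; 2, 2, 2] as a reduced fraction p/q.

Fold from the inside: start with 2/1.
  2 + 1/2 = 5/2
  2 + 2/5 = 12/5
  14 + 5/12 = 173/12

173/12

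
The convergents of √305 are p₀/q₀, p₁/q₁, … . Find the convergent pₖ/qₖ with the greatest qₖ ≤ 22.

√305 = [17; 2, 6, 2, 34, …] (period length 4).
Convergents:
  p_0/q_0 = 17/1
  p_1/q_1 = 35/2
  p_2/q_2 = 227/13
  p_3/q_3 = 489/28
q_2 = 13 ≤ 22 < 28 = q_3, so the answer is 227/13.

227/13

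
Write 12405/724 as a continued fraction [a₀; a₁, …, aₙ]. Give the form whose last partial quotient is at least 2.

12405 = 17×724 + 97
724 = 7×97 + 45
97 = 2×45 + 7
45 = 6×7 + 3
7 = 2×3 + 1
3 = 3×1 + 0  (stop)
So 12405/724 = [17; 7, 2, 6, 2, 3].

[17; 7, 2, 6, 2, 3]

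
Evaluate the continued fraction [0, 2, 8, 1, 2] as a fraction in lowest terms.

Using pₖ = aₖpₖ₋₁ + pₖ₋₂ and qₖ = aₖqₖ₋₁ + qₖ₋₂:
  k=0: a=0, p=0, q=1
  k=1: a=2, p=1, q=2
  k=2: a=8, p=8, q=17
  k=3: a=1, p=9, q=19
  k=4: a=2, p=26, q=55

26/55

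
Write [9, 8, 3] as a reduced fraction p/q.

228/25

Fold from the inside: start with 3/1.
  8 + 1/3 = 25/3
  9 + 3/25 = 228/25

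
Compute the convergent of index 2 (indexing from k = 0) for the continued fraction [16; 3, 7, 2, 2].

359/22

Using pₖ = aₖpₖ₋₁ + pₖ₋₂, qₖ = aₖqₖ₋₁ + qₖ₋₂ (with p₋₁=1, p₋₂=0, q₋₁=0, q₋₂=1):
  k=0: a=16, p=16, q=1
  k=1: a=3, p=49, q=3
  k=2: a=7, p=359, q=22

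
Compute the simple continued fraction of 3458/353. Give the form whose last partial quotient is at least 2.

3458 = 9*353 + 281
353 = 1*281 + 72
281 = 3*72 + 65
72 = 1*65 + 7
65 = 9*7 + 2
7 = 3*2 + 1
2 = 2*1 + 0  (stop)
So 3458/353 = [9; 1, 3, 1, 9, 3, 2].

[9; 1, 3, 1, 9, 3, 2]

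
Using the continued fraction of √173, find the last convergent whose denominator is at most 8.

√173 = [13; 6, 1, 1, 6, 26, …] (period length 5).
Convergents:
  p_0/q_0 = 13/1
  p_1/q_1 = 79/6
  p_2/q_2 = 92/7
  p_3/q_3 = 171/13
q_2 = 7 ≤ 8 < 13 = q_3, so the answer is 92/7.

92/7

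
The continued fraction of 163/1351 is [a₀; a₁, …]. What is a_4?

7

163 = 0·1351 + 163   →  a_0 = 0
1351 = 8·163 + 47   →  a_1 = 8
163 = 3·47 + 22   →  a_2 = 3
47 = 2·22 + 3   →  a_3 = 2
22 = 7·3 + 1   →  a_4 = 7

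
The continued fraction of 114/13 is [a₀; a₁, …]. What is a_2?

3

114 = 8·13 + 10   →  a_0 = 8
13 = 1·10 + 3   →  a_1 = 1
10 = 3·3 + 1   →  a_2 = 3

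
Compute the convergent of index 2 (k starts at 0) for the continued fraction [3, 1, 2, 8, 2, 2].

11/3

Using pₖ = aₖpₖ₋₁ + pₖ₋₂, qₖ = aₖqₖ₋₁ + qₖ₋₂ (with p₋₁=1, p₋₂=0, q₋₁=0, q₋₂=1):
  k=0: a=3, p=3, q=1
  k=1: a=1, p=4, q=1
  k=2: a=2, p=11, q=3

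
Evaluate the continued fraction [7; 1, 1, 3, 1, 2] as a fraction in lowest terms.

Fold from the inside: start with 2/1.
  1 + 1/2 = 3/2
  3 + 2/3 = 11/3
  1 + 3/11 = 14/11
  1 + 11/14 = 25/14
  7 + 14/25 = 189/25

189/25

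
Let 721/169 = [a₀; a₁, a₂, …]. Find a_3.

721 = 4·169 + 45   →  a_0 = 4
169 = 3·45 + 34   →  a_1 = 3
45 = 1·34 + 11   →  a_2 = 1
34 = 3·11 + 1   →  a_3 = 3

3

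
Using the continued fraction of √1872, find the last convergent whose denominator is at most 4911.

168610/3897

√1872 = [43; 3, 1, 3, 86, …] (period length 4).
Convergents:
  p_0/q_0 = 43/1
  p_1/q_1 = 130/3
  p_2/q_2 = 173/4
  p_3/q_3 = 649/15
  p_4/q_4 = 55987/1294
  p_5/q_5 = 168610/3897
  p_6/q_6 = 224597/5191
q_5 = 3897 ≤ 4911 < 5191 = q_6, so the answer is 168610/3897.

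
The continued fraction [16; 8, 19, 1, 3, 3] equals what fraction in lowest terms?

Using pₖ = aₖpₖ₋₁ + pₖ₋₂ and qₖ = aₖqₖ₋₁ + qₖ₋₂:
  k=0: a=16, p=16, q=1
  k=1: a=8, p=129, q=8
  k=2: a=19, p=2467, q=153
  k=3: a=1, p=2596, q=161
  k=4: a=3, p=10255, q=636
  k=5: a=3, p=33361, q=2069

33361/2069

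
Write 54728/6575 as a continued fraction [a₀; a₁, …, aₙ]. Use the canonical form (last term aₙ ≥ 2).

54728 = 8·6575 + 2128
6575 = 3·2128 + 191
2128 = 11·191 + 27
191 = 7·27 + 2
27 = 13·2 + 1
2 = 2·1 + 0  (stop)
So 54728/6575 = [8; 3, 11, 7, 13, 2].

[8; 3, 11, 7, 13, 2]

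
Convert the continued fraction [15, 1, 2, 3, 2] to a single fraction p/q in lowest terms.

Fold from the inside: start with 2/1.
  3 + 1/2 = 7/2
  2 + 2/7 = 16/7
  1 + 7/16 = 23/16
  15 + 16/23 = 361/23

361/23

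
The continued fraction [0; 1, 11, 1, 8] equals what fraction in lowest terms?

Using pₖ = aₖpₖ₋₁ + pₖ₋₂ and qₖ = aₖqₖ₋₁ + qₖ₋₂:
  k=0: a=0, p=0, q=1
  k=1: a=1, p=1, q=1
  k=2: a=11, p=11, q=12
  k=3: a=1, p=12, q=13
  k=4: a=8, p=107, q=116

107/116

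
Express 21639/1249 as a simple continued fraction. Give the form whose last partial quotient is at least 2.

[17; 3, 13, 10, 3]

21639 = 17·1249 + 406
1249 = 3·406 + 31
406 = 13·31 + 3
31 = 10·3 + 1
3 = 3·1 + 0  (stop)
So 21639/1249 = [17; 3, 13, 10, 3].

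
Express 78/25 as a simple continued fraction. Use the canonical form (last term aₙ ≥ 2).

78 = 3·25 + 3
25 = 8·3 + 1
3 = 3·1 + 0  (stop)
So 78/25 = [3; 8, 3].

[3; 8, 3]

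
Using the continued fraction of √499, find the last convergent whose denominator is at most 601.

√499 = [22; 2, 1, 21, 1, 2, 44, …] (period length 6).
Convergents:
  p_0/q_0 = 22/1
  p_1/q_1 = 45/2
  p_2/q_2 = 67/3
  p_3/q_3 = 1452/65
  p_4/q_4 = 1519/68
  p_5/q_5 = 4490/201
  p_6/q_6 = 199079/8912
q_5 = 201 ≤ 601 < 8912 = q_6, so the answer is 4490/201.

4490/201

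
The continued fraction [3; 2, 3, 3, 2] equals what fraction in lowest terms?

Using pₖ = aₖpₖ₋₁ + pₖ₋₂ and qₖ = aₖqₖ₋₁ + qₖ₋₂:
  k=0: a=3, p=3, q=1
  k=1: a=2, p=7, q=2
  k=2: a=3, p=24, q=7
  k=3: a=3, p=79, q=23
  k=4: a=2, p=182, q=53

182/53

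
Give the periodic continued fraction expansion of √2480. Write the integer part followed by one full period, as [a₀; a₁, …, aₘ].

[49; 1, 3, 1, 98]

a₀ = ⌊√2480⌋ = 49.
With m₀=0, d₀=1 and mₖ₊₁ = dₖaₖ − mₖ, dₖ₊₁ = (n − mₖ₊₁²)/dₖ, aₖ₊₁ = ⌊(a₀+mₖ₊₁)/dₖ₊₁⌋:
  k=1: m=49, d=79, a=1
  k=2: m=30, d=20, a=3
  k=3: m=30, d=79, a=1
  k=4: m=49, d=1, a=98
d=1 and a=2a₀=98 at k=4, so the next step gives (m, d) = (49, 79) again — its k=1 value — and the period has length 4.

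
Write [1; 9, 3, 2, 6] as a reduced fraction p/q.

463/418

Fold from the inside: start with 6/1.
  2 + 1/6 = 13/6
  3 + 6/13 = 45/13
  9 + 13/45 = 418/45
  1 + 45/418 = 463/418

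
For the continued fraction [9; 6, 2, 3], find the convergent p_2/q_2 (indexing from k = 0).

119/13

Using pₖ = aₖpₖ₋₁ + pₖ₋₂, qₖ = aₖqₖ₋₁ + qₖ₋₂ (with p₋₁=1, p₋₂=0, q₋₁=0, q₋₂=1):
  k=0: a=9, p=9, q=1
  k=1: a=6, p=55, q=6
  k=2: a=2, p=119, q=13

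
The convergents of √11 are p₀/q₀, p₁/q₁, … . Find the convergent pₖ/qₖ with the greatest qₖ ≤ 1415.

3970/1197

√11 = [3; 3, 6, …] (period length 2).
Convergents:
  p_0/q_0 = 3/1
  p_1/q_1 = 10/3
  p_2/q_2 = 63/19
  p_3/q_3 = 199/60
  p_4/q_4 = 1257/379
  p_5/q_5 = 3970/1197
  p_6/q_6 = 25077/7561
q_5 = 1197 ≤ 1415 < 7561 = q_6, so the answer is 3970/1197.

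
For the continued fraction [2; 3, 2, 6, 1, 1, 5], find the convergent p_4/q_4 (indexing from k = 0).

119/52

Using pₖ = aₖpₖ₋₁ + pₖ₋₂, qₖ = aₖqₖ₋₁ + qₖ₋₂ (with p₋₁=1, p₋₂=0, q₋₁=0, q₋₂=1):
  k=0: a=2, p=2, q=1
  k=1: a=3, p=7, q=3
  k=2: a=2, p=16, q=7
  k=3: a=6, p=103, q=45
  k=4: a=1, p=119, q=52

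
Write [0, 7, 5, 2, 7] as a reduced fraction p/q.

82/589

Using pₖ = aₖpₖ₋₁ + pₖ₋₂ and qₖ = aₖqₖ₋₁ + qₖ₋₂:
  k=0: a=0, p=0, q=1
  k=1: a=7, p=1, q=7
  k=2: a=5, p=5, q=36
  k=3: a=2, p=11, q=79
  k=4: a=7, p=82, q=589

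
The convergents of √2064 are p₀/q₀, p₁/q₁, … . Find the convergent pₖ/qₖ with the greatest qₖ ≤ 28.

318/7

√2064 = [45; 2, 3, 7, 3, 2, 90, …] (period length 6).
Convergents:
  p_0/q_0 = 45/1
  p_1/q_1 = 91/2
  p_2/q_2 = 318/7
  p_3/q_3 = 2317/51
q_2 = 7 ≤ 28 < 51 = q_3, so the answer is 318/7.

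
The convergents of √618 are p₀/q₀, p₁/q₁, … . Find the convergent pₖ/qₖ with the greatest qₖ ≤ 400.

√618 = [24; 1, 6, 8, 6, 1, 48, …] (period length 6).
Convergents:
  p_0/q_0 = 24/1
  p_1/q_1 = 25/1
  p_2/q_2 = 174/7
  p_3/q_3 = 1417/57
  p_4/q_4 = 8676/349
  p_5/q_5 = 10093/406
q_4 = 349 ≤ 400 < 406 = q_5, so the answer is 8676/349.

8676/349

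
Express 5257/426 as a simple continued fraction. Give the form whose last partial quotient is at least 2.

[12; 2, 1, 15, 9]

5257 = 12·426 + 145
426 = 2·145 + 136
145 = 1·136 + 9
136 = 15·9 + 1
9 = 9·1 + 0  (stop)
So 5257/426 = [12; 2, 1, 15, 9].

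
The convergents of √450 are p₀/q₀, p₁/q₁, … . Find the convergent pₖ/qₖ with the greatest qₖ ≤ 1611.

√450 = [21; 4, 1, 2, 4, 2, 1, 4, 42, …] (period length 8).
Convergents:
  p_0/q_0 = 21/1
  p_1/q_1 = 85/4
  p_2/q_2 = 106/5
  p_3/q_3 = 297/14
  p_4/q_4 = 1294/61
  p_5/q_5 = 2885/136
  p_6/q_6 = 4179/197
  p_7/q_7 = 19601/924
  p_8/q_8 = 827421/39005
q_7 = 924 ≤ 1611 < 39005 = q_8, so the answer is 19601/924.

19601/924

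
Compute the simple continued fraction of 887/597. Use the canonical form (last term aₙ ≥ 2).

887 = 1·597 + 290
597 = 2·290 + 17
290 = 17·17 + 1
17 = 17·1 + 0  (stop)
So 887/597 = [1; 2, 17, 17].

[1; 2, 17, 17]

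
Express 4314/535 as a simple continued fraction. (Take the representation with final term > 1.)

4314 = 8·535 + 34
535 = 15·34 + 25
34 = 1·25 + 9
25 = 2·9 + 7
9 = 1·7 + 2
7 = 3·2 + 1
2 = 2·1 + 0  (stop)
So 4314/535 = [8; 15, 1, 2, 1, 3, 2].

[8; 15, 1, 2, 1, 3, 2]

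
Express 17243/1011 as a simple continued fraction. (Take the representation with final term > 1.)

[17; 18, 18, 1, 2]

17243 = 17*1011 + 56
1011 = 18*56 + 3
56 = 18*3 + 2
3 = 1*2 + 1
2 = 2*1 + 0  (stop)
So 17243/1011 = [17; 18, 18, 1, 2].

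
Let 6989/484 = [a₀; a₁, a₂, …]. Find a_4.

2

6989 = 14·484 + 213   →  a_0 = 14
484 = 2·213 + 58   →  a_1 = 2
213 = 3·58 + 39   →  a_2 = 3
58 = 1·39 + 19   →  a_3 = 1
39 = 2·19 + 1   →  a_4 = 2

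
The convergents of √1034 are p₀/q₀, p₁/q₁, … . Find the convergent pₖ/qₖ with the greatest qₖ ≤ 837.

15885/494

√1034 = [32; 6, 2, 2, 2, 6, 64, …] (period length 6).
Convergents:
  p_0/q_0 = 32/1
  p_1/q_1 = 193/6
  p_2/q_2 = 418/13
  p_3/q_3 = 1029/32
  p_4/q_4 = 2476/77
  p_5/q_5 = 15885/494
  p_6/q_6 = 1019116/31693
q_5 = 494 ≤ 837 < 31693 = q_6, so the answer is 15885/494.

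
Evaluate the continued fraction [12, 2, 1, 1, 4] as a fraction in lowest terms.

Using pₖ = aₖpₖ₋₁ + pₖ₋₂ and qₖ = aₖqₖ₋₁ + qₖ₋₂:
  k=0: a=12, p=12, q=1
  k=1: a=2, p=25, q=2
  k=2: a=1, p=37, q=3
  k=3: a=1, p=62, q=5
  k=4: a=4, p=285, q=23

285/23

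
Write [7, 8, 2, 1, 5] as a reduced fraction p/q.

Using pₖ = aₖpₖ₋₁ + pₖ₋₂ and qₖ = aₖqₖ₋₁ + qₖ₋₂:
  k=0: a=7, p=7, q=1
  k=1: a=8, p=57, q=8
  k=2: a=2, p=121, q=17
  k=3: a=1, p=178, q=25
  k=4: a=5, p=1011, q=142

1011/142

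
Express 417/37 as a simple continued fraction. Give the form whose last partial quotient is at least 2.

417 = 11·37 + 10
37 = 3·10 + 7
10 = 1·7 + 3
7 = 2·3 + 1
3 = 3·1 + 0  (stop)
So 417/37 = [11; 3, 1, 2, 3].

[11; 3, 1, 2, 3]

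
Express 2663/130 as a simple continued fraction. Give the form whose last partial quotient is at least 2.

[20; 2, 15, 1, 3]

2663 = 20·130 + 63
130 = 2·63 + 4
63 = 15·4 + 3
4 = 1·3 + 1
3 = 3·1 + 0  (stop)
So 2663/130 = [20; 2, 15, 1, 3].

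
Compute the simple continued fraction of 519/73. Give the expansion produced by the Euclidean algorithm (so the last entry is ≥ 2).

519 = 7*73 + 8
73 = 9*8 + 1
8 = 8*1 + 0  (stop)
So 519/73 = [7; 9, 8].

[7; 9, 8]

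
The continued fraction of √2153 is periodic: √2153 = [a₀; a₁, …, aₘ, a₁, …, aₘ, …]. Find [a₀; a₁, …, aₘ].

a₀ = ⌊√2153⌋ = 46.

[46; 2, 2, 92]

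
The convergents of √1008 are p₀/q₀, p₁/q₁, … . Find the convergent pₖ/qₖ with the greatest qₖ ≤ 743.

√1008 = [31; 1, 2, 1, 62, …] (period length 4).
Convergents:
  p_0/q_0 = 31/1
  p_1/q_1 = 32/1
  p_2/q_2 = 95/3
  p_3/q_3 = 127/4
  p_4/q_4 = 7969/251
  p_5/q_5 = 8096/255
  p_6/q_6 = 24161/761
q_5 = 255 ≤ 743 < 761 = q_6, so the answer is 8096/255.

8096/255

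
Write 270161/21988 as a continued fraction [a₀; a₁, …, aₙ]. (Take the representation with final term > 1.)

270161 = 12×21988 + 6305
21988 = 3×6305 + 3073
6305 = 2×3073 + 159
3073 = 19×159 + 52
159 = 3×52 + 3
52 = 17×3 + 1
3 = 3×1 + 0  (stop)
So 270161/21988 = [12; 3, 2, 19, 3, 17, 3].

[12; 3, 2, 19, 3, 17, 3]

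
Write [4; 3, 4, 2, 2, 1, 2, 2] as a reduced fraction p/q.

Using pₖ = aₖpₖ₋₁ + pₖ₋₂ and qₖ = aₖqₖ₋₁ + qₖ₋₂:
  k=0: a=4, p=4, q=1
  k=1: a=3, p=13, q=3
  k=2: a=4, p=56, q=13
  k=3: a=2, p=125, q=29
  k=4: a=2, p=306, q=71
  k=5: a=1, p=431, q=100
  k=6: a=2, p=1168, q=271
  k=7: a=2, p=2767, q=642

2767/642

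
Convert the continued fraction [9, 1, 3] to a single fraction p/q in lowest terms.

39/4

Using pₖ = aₖpₖ₋₁ + pₖ₋₂ and qₖ = aₖqₖ₋₁ + qₖ₋₂:
  k=0: a=9, p=9, q=1
  k=1: a=1, p=10, q=1
  k=2: a=3, p=39, q=4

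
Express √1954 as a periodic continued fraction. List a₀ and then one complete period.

[44; 4, 1, 9, 44, 9, 1, 4, 88]

a₀ = ⌊√1954⌋ = 44.
With m₀=0, d₀=1 and mₖ₊₁ = dₖaₖ − mₖ, dₖ₊₁ = (n − mₖ₊₁²)/dₖ, aₖ₊₁ = ⌊(a₀+mₖ₊₁)/dₖ₊₁⌋:
  k=1: m=44, d=18, a=4
  k=2: m=28, d=65, a=1
  k=3: m=37, d=9, a=9
  k=4: m=44, d=2, a=44
  k=5: m=44, d=9, a=9
  k=6: m=37, d=65, a=1
  k=7: m=28, d=18, a=4
  k=8: m=44, d=1, a=88
d=1 and a=2a₀=88 at k=8, so the next step gives (m, d) = (44, 18) again — its k=1 value — and the period has length 8.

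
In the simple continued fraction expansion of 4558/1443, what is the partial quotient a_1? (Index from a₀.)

4558 = 3·1443 + 229   →  a_0 = 3
1443 = 6·229 + 69   →  a_1 = 6

6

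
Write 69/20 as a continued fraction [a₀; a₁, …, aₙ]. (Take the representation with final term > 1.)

69 = 3*20 + 9
20 = 2*9 + 2
9 = 4*2 + 1
2 = 2*1 + 0  (stop)
So 69/20 = [3; 2, 4, 2].

[3; 2, 4, 2]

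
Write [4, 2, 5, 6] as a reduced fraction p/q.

Using pₖ = aₖpₖ₋₁ + pₖ₋₂ and qₖ = aₖqₖ₋₁ + qₖ₋₂:
  k=0: a=4, p=4, q=1
  k=1: a=2, p=9, q=2
  k=2: a=5, p=49, q=11
  k=3: a=6, p=303, q=68

303/68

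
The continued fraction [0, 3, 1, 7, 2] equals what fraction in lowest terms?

17/66

Using pₖ = aₖpₖ₋₁ + pₖ₋₂ and qₖ = aₖqₖ₋₁ + qₖ₋₂:
  k=0: a=0, p=0, q=1
  k=1: a=3, p=1, q=3
  k=2: a=1, p=1, q=4
  k=3: a=7, p=8, q=31
  k=4: a=2, p=17, q=66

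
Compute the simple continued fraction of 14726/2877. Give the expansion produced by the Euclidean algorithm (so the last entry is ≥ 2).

[5; 8, 2, 3, 2, 6, 1, 2]

14726 = 5×2877 + 341
2877 = 8×341 + 149
341 = 2×149 + 43
149 = 3×43 + 20
43 = 2×20 + 3
20 = 6×3 + 2
3 = 1×2 + 1
2 = 2×1 + 0  (stop)
So 14726/2877 = [5; 8, 2, 3, 2, 6, 1, 2].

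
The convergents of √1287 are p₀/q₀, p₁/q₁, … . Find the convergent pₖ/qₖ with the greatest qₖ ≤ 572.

20341/567

√1287 = [35; 1, 6, 1, 70, …] (period length 4).
Convergents:
  p_0/q_0 = 35/1
  p_1/q_1 = 36/1
  p_2/q_2 = 251/7
  p_3/q_3 = 287/8
  p_4/q_4 = 20341/567
  p_5/q_5 = 20628/575
q_4 = 567 ≤ 572 < 575 = q_5, so the answer is 20341/567.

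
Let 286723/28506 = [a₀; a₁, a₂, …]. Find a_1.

286723 = 10·28506 + 1663   →  a_0 = 10
28506 = 17·1663 + 235   →  a_1 = 17

17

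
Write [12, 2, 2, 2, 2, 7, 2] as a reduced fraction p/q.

5698/459

Using pₖ = aₖpₖ₋₁ + pₖ₋₂ and qₖ = aₖqₖ₋₁ + qₖ₋₂:
  k=0: a=12, p=12, q=1
  k=1: a=2, p=25, q=2
  k=2: a=2, p=62, q=5
  k=3: a=2, p=149, q=12
  k=4: a=2, p=360, q=29
  k=5: a=7, p=2669, q=215
  k=6: a=2, p=5698, q=459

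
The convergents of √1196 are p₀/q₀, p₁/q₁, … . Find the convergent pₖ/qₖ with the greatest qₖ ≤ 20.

√1196 = [34; 1, 1, 2, 1, 1, 68, …] (period length 6).
Convergents:
  p_0/q_0 = 34/1
  p_1/q_1 = 35/1
  p_2/q_2 = 69/2
  p_3/q_3 = 173/5
  p_4/q_4 = 242/7
  p_5/q_5 = 415/12
  p_6/q_6 = 28462/823
q_5 = 12 ≤ 20 < 823 = q_6, so the answer is 415/12.

415/12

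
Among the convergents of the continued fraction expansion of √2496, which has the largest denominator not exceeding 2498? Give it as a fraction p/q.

123601/2474

√2496 = [49; 1, 23, 1, 98, …] (period length 4).
Convergents:
  p_0/q_0 = 49/1
  p_1/q_1 = 50/1
  p_2/q_2 = 1199/24
  p_3/q_3 = 1249/25
  p_4/q_4 = 123601/2474
  p_5/q_5 = 124850/2499
q_4 = 2474 ≤ 2498 < 2499 = q_5, so the answer is 123601/2474.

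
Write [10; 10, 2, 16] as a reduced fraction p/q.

Using pₖ = aₖpₖ₋₁ + pₖ₋₂ and qₖ = aₖqₖ₋₁ + qₖ₋₂:
  k=0: a=10, p=10, q=1
  k=1: a=10, p=101, q=10
  k=2: a=2, p=212, q=21
  k=3: a=16, p=3493, q=346

3493/346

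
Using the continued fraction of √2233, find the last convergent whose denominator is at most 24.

√2233 = [47; 3, 1, 12, 1, 3, 94, …] (period length 6).
Convergents:
  p_0/q_0 = 47/1
  p_1/q_1 = 142/3
  p_2/q_2 = 189/4
  p_3/q_3 = 2410/51
q_2 = 4 ≤ 24 < 51 = q_3, so the answer is 189/4.

189/4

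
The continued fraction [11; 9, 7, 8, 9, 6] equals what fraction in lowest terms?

322606/29039

Using pₖ = aₖpₖ₋₁ + pₖ₋₂ and qₖ = aₖqₖ₋₁ + qₖ₋₂:
  k=0: a=11, p=11, q=1
  k=1: a=9, p=100, q=9
  k=2: a=7, p=711, q=64
  k=3: a=8, p=5788, q=521
  k=4: a=9, p=52803, q=4753
  k=5: a=6, p=322606, q=29039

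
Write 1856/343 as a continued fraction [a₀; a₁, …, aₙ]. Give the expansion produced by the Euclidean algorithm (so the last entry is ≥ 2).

1856 = 5×343 + 141
343 = 2×141 + 61
141 = 2×61 + 19
61 = 3×19 + 4
19 = 4×4 + 3
4 = 1×3 + 1
3 = 3×1 + 0  (stop)
So 1856/343 = [5; 2, 2, 3, 4, 1, 3].

[5; 2, 2, 3, 4, 1, 3]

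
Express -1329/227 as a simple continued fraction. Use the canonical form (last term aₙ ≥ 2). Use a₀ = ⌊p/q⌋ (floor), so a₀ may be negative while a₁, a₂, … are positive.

[-6; 6, 1, 7, 4]

-1329 = -6·227 + 33
227 = 6·33 + 29
33 = 1·29 + 4
29 = 7·4 + 1
4 = 4·1 + 0  (stop)
So -1329/227 = [-6; 6, 1, 7, 4].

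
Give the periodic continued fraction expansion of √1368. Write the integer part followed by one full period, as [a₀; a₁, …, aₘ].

[36; 1, 72]

a₀ = ⌊√1368⌋ = 36.
With m₀=0, d₀=1 and mₖ₊₁ = dₖaₖ − mₖ, dₖ₊₁ = (n − mₖ₊₁²)/dₖ, aₖ₊₁ = ⌊(a₀+mₖ₊₁)/dₖ₊₁⌋:
  k=1: m=36, d=72, a=1
  k=2: m=36, d=1, a=72
d=1 and a=2a₀=72 at k=2, so the next step gives (m, d) = (36, 72) again — its k=1 value — and the period has length 2.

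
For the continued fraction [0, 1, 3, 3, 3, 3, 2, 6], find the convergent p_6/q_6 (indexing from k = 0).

Using pₖ = aₖpₖ₋₁ + pₖ₋₂, qₖ = aₖqₖ₋₁ + qₖ₋₂ (with p₋₁=1, p₋₂=0, q₋₁=0, q₋₂=1):
  k=0: a=0, p=0, q=1
  k=1: a=1, p=1, q=1
  k=2: a=3, p=3, q=4
  k=3: a=3, p=10, q=13
  k=4: a=3, p=33, q=43
  k=5: a=3, p=109, q=142
  k=6: a=2, p=251, q=327

251/327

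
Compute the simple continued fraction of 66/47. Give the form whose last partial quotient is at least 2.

66 = 1×47 + 19
47 = 2×19 + 9
19 = 2×9 + 1
9 = 9×1 + 0  (stop)
So 66/47 = [1; 2, 2, 9].

[1; 2, 2, 9]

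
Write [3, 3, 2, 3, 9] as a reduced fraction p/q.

Using pₖ = aₖpₖ₋₁ + pₖ₋₂ and qₖ = aₖqₖ₋₁ + qₖ₋₂:
  k=0: a=3, p=3, q=1
  k=1: a=3, p=10, q=3
  k=2: a=2, p=23, q=7
  k=3: a=3, p=79, q=24
  k=4: a=9, p=734, q=223

734/223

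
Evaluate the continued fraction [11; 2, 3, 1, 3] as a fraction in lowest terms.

Using pₖ = aₖpₖ₋₁ + pₖ₋₂ and qₖ = aₖqₖ₋₁ + qₖ₋₂:
  k=0: a=11, p=11, q=1
  k=1: a=2, p=23, q=2
  k=2: a=3, p=80, q=7
  k=3: a=1, p=103, q=9
  k=4: a=3, p=389, q=34

389/34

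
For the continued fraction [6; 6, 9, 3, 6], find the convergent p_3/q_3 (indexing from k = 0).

Using pₖ = aₖpₖ₋₁ + pₖ₋₂, qₖ = aₖqₖ₋₁ + qₖ₋₂ (with p₋₁=1, p₋₂=0, q₋₁=0, q₋₂=1):
  k=0: a=6, p=6, q=1
  k=1: a=6, p=37, q=6
  k=2: a=9, p=339, q=55
  k=3: a=3, p=1054, q=171

1054/171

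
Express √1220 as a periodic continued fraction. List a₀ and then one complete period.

a₀ = ⌊√1220⌋ = 34.

[34; 1, 12, 1, 68]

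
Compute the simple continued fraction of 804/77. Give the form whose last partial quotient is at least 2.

[10; 2, 3, 1, 3, 2]

804 = 10·77 + 34
77 = 2·34 + 9
34 = 3·9 + 7
9 = 1·7 + 2
7 = 3·2 + 1
2 = 2·1 + 0  (stop)
So 804/77 = [10; 2, 3, 1, 3, 2].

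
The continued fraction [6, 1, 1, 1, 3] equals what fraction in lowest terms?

73/11

Fold from the inside: start with 3/1.
  1 + 1/3 = 4/3
  1 + 3/4 = 7/4
  1 + 4/7 = 11/7
  6 + 7/11 = 73/11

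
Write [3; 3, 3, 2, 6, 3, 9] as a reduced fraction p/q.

14376/4351

Using pₖ = aₖpₖ₋₁ + pₖ₋₂ and qₖ = aₖqₖ₋₁ + qₖ₋₂:
  k=0: a=3, p=3, q=1
  k=1: a=3, p=10, q=3
  k=2: a=3, p=33, q=10
  k=3: a=2, p=76, q=23
  k=4: a=6, p=489, q=148
  k=5: a=3, p=1543, q=467
  k=6: a=9, p=14376, q=4351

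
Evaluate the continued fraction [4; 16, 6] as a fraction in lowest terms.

394/97

Using pₖ = aₖpₖ₋₁ + pₖ₋₂ and qₖ = aₖqₖ₋₁ + qₖ₋₂:
  k=0: a=4, p=4, q=1
  k=1: a=16, p=65, q=16
  k=2: a=6, p=394, q=97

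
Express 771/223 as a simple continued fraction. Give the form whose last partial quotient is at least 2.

[3; 2, 5, 2, 1, 2, 2]

771 = 3*223 + 102
223 = 2*102 + 19
102 = 5*19 + 7
19 = 2*7 + 5
7 = 1*5 + 2
5 = 2*2 + 1
2 = 2*1 + 0  (stop)
So 771/223 = [3; 2, 5, 2, 1, 2, 2].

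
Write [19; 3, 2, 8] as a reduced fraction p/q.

1138/59

Using pₖ = aₖpₖ₋₁ + pₖ₋₂ and qₖ = aₖqₖ₋₁ + qₖ₋₂:
  k=0: a=19, p=19, q=1
  k=1: a=3, p=58, q=3
  k=2: a=2, p=135, q=7
  k=3: a=8, p=1138, q=59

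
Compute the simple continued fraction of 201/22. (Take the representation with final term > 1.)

[9; 7, 3]

201 = 9×22 + 3
22 = 7×3 + 1
3 = 3×1 + 0  (stop)
So 201/22 = [9; 7, 3].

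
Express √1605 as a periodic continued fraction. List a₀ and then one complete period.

a₀ = ⌊√1605⌋ = 40.

[40; 16, 80]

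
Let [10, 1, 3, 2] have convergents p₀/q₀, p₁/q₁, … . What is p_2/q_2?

43/4

Using pₖ = aₖpₖ₋₁ + pₖ₋₂, qₖ = aₖqₖ₋₁ + qₖ₋₂ (with p₋₁=1, p₋₂=0, q₋₁=0, q₋₂=1):
  k=0: a=10, p=10, q=1
  k=1: a=1, p=11, q=1
  k=2: a=3, p=43, q=4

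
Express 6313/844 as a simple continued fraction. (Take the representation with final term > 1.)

[7; 2, 11, 1, 10, 3]

6313 = 7×844 + 405
844 = 2×405 + 34
405 = 11×34 + 31
34 = 1×31 + 3
31 = 10×3 + 1
3 = 3×1 + 0  (stop)
So 6313/844 = [7; 2, 11, 1, 10, 3].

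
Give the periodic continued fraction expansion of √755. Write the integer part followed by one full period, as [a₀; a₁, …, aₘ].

[27; 2, 10, 2, 54]

a₀ = ⌊√755⌋ = 27.
With m₀=0, d₀=1 and mₖ₊₁ = dₖaₖ − mₖ, dₖ₊₁ = (n − mₖ₊₁²)/dₖ, aₖ₊₁ = ⌊(a₀+mₖ₊₁)/dₖ₊₁⌋:
  k=1: m=27, d=26, a=2
  k=2: m=25, d=5, a=10
  k=3: m=25, d=26, a=2
  k=4: m=27, d=1, a=54
d=1 and a=2a₀=54 at k=4, so the next step gives (m, d) = (27, 26) again — its k=1 value — and the period has length 4.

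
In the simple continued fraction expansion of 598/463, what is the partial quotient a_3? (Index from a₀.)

598 = 1·463 + 135   →  a_0 = 1
463 = 3·135 + 58   →  a_1 = 3
135 = 2·58 + 19   →  a_2 = 2
58 = 3·19 + 1   →  a_3 = 3

3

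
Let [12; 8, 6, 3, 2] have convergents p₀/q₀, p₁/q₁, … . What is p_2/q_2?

594/49

Using pₖ = aₖpₖ₋₁ + pₖ₋₂, qₖ = aₖqₖ₋₁ + qₖ₋₂ (with p₋₁=1, p₋₂=0, q₋₁=0, q₋₂=1):
  k=0: a=12, p=12, q=1
  k=1: a=8, p=97, q=8
  k=2: a=6, p=594, q=49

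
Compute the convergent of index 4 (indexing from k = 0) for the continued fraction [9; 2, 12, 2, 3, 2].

1716/181

Using pₖ = aₖpₖ₋₁ + pₖ₋₂, qₖ = aₖqₖ₋₁ + qₖ₋₂ (with p₋₁=1, p₋₂=0, q₋₁=0, q₋₂=1):
  k=0: a=9, p=9, q=1
  k=1: a=2, p=19, q=2
  k=2: a=12, p=237, q=25
  k=3: a=2, p=493, q=52
  k=4: a=3, p=1716, q=181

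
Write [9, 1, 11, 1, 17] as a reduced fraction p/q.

2312/233

Using pₖ = aₖpₖ₋₁ + pₖ₋₂ and qₖ = aₖqₖ₋₁ + qₖ₋₂:
  k=0: a=9, p=9, q=1
  k=1: a=1, p=10, q=1
  k=2: a=11, p=119, q=12
  k=3: a=1, p=129, q=13
  k=4: a=17, p=2312, q=233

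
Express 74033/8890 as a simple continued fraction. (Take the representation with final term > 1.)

[8; 3, 19, 3, 2, 3, 6]

74033 = 8·8890 + 2913
8890 = 3·2913 + 151
2913 = 19·151 + 44
151 = 3·44 + 19
44 = 2·19 + 6
19 = 3·6 + 1
6 = 6·1 + 0  (stop)
So 74033/8890 = [8; 3, 19, 3, 2, 3, 6].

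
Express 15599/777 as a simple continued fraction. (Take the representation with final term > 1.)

[20; 13, 5, 1, 9]

15599 = 20×777 + 59
777 = 13×59 + 10
59 = 5×10 + 9
10 = 1×9 + 1
9 = 9×1 + 0  (stop)
So 15599/777 = [20; 13, 5, 1, 9].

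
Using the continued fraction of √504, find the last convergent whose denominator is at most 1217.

√504 = [22; 2, 4, 2, 44, …] (period length 4).
Convergents:
  p_0/q_0 = 22/1
  p_1/q_1 = 45/2
  p_2/q_2 = 202/9
  p_3/q_3 = 449/20
  p_4/q_4 = 19958/889
  p_5/q_5 = 40365/1798
q_4 = 889 ≤ 1217 < 1798 = q_5, so the answer is 19958/889.

19958/889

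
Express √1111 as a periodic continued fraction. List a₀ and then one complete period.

[33; 3, 66]

a₀ = ⌊√1111⌋ = 33.
With m₀=0, d₀=1 and mₖ₊₁ = dₖaₖ − mₖ, dₖ₊₁ = (n − mₖ₊₁²)/dₖ, aₖ₊₁ = ⌊(a₀+mₖ₊₁)/dₖ₊₁⌋:
  k=1: m=33, d=22, a=3
  k=2: m=33, d=1, a=66
d=1 and a=2a₀=66 at k=2, so the next step gives (m, d) = (33, 22) again — its k=1 value — and the period has length 2.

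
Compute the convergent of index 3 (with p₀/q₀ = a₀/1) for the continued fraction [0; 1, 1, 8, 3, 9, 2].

Using pₖ = aₖpₖ₋₁ + pₖ₋₂, qₖ = aₖqₖ₋₁ + qₖ₋₂ (with p₋₁=1, p₋₂=0, q₋₁=0, q₋₂=1):
  k=0: a=0, p=0, q=1
  k=1: a=1, p=1, q=1
  k=2: a=1, p=1, q=2
  k=3: a=8, p=9, q=17

9/17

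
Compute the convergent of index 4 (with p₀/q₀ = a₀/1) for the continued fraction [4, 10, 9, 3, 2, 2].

2693/657

Using pₖ = aₖpₖ₋₁ + pₖ₋₂, qₖ = aₖqₖ₋₁ + qₖ₋₂ (with p₋₁=1, p₋₂=0, q₋₁=0, q₋₂=1):
  k=0: a=4, p=4, q=1
  k=1: a=10, p=41, q=10
  k=2: a=9, p=373, q=91
  k=3: a=3, p=1160, q=283
  k=4: a=2, p=2693, q=657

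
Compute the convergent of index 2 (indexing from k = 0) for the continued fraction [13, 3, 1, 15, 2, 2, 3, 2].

53/4

Using pₖ = aₖpₖ₋₁ + pₖ₋₂, qₖ = aₖqₖ₋₁ + qₖ₋₂ (with p₋₁=1, p₋₂=0, q₋₁=0, q₋₂=1):
  k=0: a=13, p=13, q=1
  k=1: a=3, p=40, q=3
  k=2: a=1, p=53, q=4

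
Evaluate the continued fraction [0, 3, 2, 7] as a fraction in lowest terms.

Fold from the inside: start with 7/1.
  2 + 1/7 = 15/7
  3 + 7/15 = 52/15
  0 + 15/52 = 15/52

15/52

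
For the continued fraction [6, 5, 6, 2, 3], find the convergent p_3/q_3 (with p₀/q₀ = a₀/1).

Using pₖ = aₖpₖ₋₁ + pₖ₋₂, qₖ = aₖqₖ₋₁ + qₖ₋₂ (with p₋₁=1, p₋₂=0, q₋₁=0, q₋₂=1):
  k=0: a=6, p=6, q=1
  k=1: a=5, p=31, q=5
  k=2: a=6, p=192, q=31
  k=3: a=2, p=415, q=67

415/67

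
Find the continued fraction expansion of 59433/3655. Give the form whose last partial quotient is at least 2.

[16; 3, 1, 5, 14, 3, 1, 2]

59433 = 16*3655 + 953
3655 = 3*953 + 796
953 = 1*796 + 157
796 = 5*157 + 11
157 = 14*11 + 3
11 = 3*3 + 2
3 = 1*2 + 1
2 = 2*1 + 0  (stop)
So 59433/3655 = [16; 3, 1, 5, 14, 3, 1, 2].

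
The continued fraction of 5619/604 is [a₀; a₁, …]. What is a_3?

3

5619 = 9·604 + 183   →  a_0 = 9
604 = 3·183 + 55   →  a_1 = 3
183 = 3·55 + 18   →  a_2 = 3
55 = 3·18 + 1   →  a_3 = 3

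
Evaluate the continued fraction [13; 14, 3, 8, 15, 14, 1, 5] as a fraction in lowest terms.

6324557/483905

Using pₖ = aₖpₖ₋₁ + pₖ₋₂ and qₖ = aₖqₖ₋₁ + qₖ₋₂:
  k=0: a=13, p=13, q=1
  k=1: a=14, p=183, q=14
  k=2: a=3, p=562, q=43
  k=3: a=8, p=4679, q=358
  k=4: a=15, p=70747, q=5413
  k=5: a=14, p=995137, q=76140
  k=6: a=1, p=1065884, q=81553
  k=7: a=5, p=6324557, q=483905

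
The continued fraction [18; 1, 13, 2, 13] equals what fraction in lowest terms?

Using pₖ = aₖpₖ₋₁ + pₖ₋₂ and qₖ = aₖqₖ₋₁ + qₖ₋₂:
  k=0: a=18, p=18, q=1
  k=1: a=1, p=19, q=1
  k=2: a=13, p=265, q=14
  k=3: a=2, p=549, q=29
  k=4: a=13, p=7402, q=391

7402/391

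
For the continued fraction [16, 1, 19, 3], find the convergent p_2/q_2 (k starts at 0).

Using pₖ = aₖpₖ₋₁ + pₖ₋₂, qₖ = aₖqₖ₋₁ + qₖ₋₂ (with p₋₁=1, p₋₂=0, q₋₁=0, q₋₂=1):
  k=0: a=16, p=16, q=1
  k=1: a=1, p=17, q=1
  k=2: a=19, p=339, q=20

339/20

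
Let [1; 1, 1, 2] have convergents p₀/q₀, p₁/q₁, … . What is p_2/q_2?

3/2

Using pₖ = aₖpₖ₋₁ + pₖ₋₂, qₖ = aₖqₖ₋₁ + qₖ₋₂ (with p₋₁=1, p₋₂=0, q₋₁=0, q₋₂=1):
  k=0: a=1, p=1, q=1
  k=1: a=1, p=2, q=1
  k=2: a=1, p=3, q=2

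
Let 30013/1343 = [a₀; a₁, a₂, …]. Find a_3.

30013 = 22·1343 + 467   →  a_0 = 22
1343 = 2·467 + 409   →  a_1 = 2
467 = 1·409 + 58   →  a_2 = 1
409 = 7·58 + 3   →  a_3 = 7

7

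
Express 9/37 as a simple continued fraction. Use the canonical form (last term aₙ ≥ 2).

9 = 0*37 + 9
37 = 4*9 + 1
9 = 9*1 + 0  (stop)
So 9/37 = [0; 4, 9].

[0; 4, 9]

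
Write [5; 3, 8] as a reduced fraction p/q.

Using pₖ = aₖpₖ₋₁ + pₖ₋₂ and qₖ = aₖqₖ₋₁ + qₖ₋₂:
  k=0: a=5, p=5, q=1
  k=1: a=3, p=16, q=3
  k=2: a=8, p=133, q=25

133/25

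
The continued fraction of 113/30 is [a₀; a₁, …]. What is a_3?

113 = 3·30 + 23   →  a_0 = 3
30 = 1·23 + 7   →  a_1 = 1
23 = 3·7 + 2   →  a_2 = 3
7 = 3·2 + 1   →  a_3 = 3

3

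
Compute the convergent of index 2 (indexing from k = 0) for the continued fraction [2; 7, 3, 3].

47/22

Using pₖ = aₖpₖ₋₁ + pₖ₋₂, qₖ = aₖqₖ₋₁ + qₖ₋₂ (with p₋₁=1, p₋₂=0, q₋₁=0, q₋₂=1):
  k=0: a=2, p=2, q=1
  k=1: a=7, p=15, q=7
  k=2: a=3, p=47, q=22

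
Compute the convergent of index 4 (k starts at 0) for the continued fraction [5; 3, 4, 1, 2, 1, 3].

239/45

Using pₖ = aₖpₖ₋₁ + pₖ₋₂, qₖ = aₖqₖ₋₁ + qₖ₋₂ (with p₋₁=1, p₋₂=0, q₋₁=0, q₋₂=1):
  k=0: a=5, p=5, q=1
  k=1: a=3, p=16, q=3
  k=2: a=4, p=69, q=13
  k=3: a=1, p=85, q=16
  k=4: a=2, p=239, q=45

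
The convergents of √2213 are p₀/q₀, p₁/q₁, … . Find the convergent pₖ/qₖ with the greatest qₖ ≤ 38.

1129/24

√2213 = [47; 23, 1, 1, 23, 94, …] (period length 5).
Convergents:
  p_0/q_0 = 47/1
  p_1/q_1 = 1082/23
  p_2/q_2 = 1129/24
  p_3/q_3 = 2211/47
q_2 = 24 ≤ 38 < 47 = q_3, so the answer is 1129/24.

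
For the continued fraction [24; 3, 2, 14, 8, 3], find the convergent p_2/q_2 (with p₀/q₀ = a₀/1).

170/7

Using pₖ = aₖpₖ₋₁ + pₖ₋₂, qₖ = aₖqₖ₋₁ + qₖ₋₂ (with p₋₁=1, p₋₂=0, q₋₁=0, q₋₂=1):
  k=0: a=24, p=24, q=1
  k=1: a=3, p=73, q=3
  k=2: a=2, p=170, q=7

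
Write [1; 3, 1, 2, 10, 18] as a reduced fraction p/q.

Using pₖ = aₖpₖ₋₁ + pₖ₋₂ and qₖ = aₖqₖ₋₁ + qₖ₋₂:
  k=0: a=1, p=1, q=1
  k=1: a=3, p=4, q=3
  k=2: a=1, p=5, q=4
  k=3: a=2, p=14, q=11
  k=4: a=10, p=145, q=114
  k=5: a=18, p=2624, q=2063

2624/2063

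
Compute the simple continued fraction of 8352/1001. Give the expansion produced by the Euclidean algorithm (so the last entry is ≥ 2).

[8; 2, 1, 10, 10, 3]

8352 = 8·1001 + 344
1001 = 2·344 + 313
344 = 1·313 + 31
313 = 10·31 + 3
31 = 10·3 + 1
3 = 3·1 + 0  (stop)
So 8352/1001 = [8; 2, 1, 10, 10, 3].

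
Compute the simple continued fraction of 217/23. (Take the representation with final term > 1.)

[9; 2, 3, 3]

217 = 9·23 + 10
23 = 2·10 + 3
10 = 3·3 + 1
3 = 3·1 + 0  (stop)
So 217/23 = [9; 2, 3, 3].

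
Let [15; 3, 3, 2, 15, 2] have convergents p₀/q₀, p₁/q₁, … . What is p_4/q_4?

5433/355

Using pₖ = aₖpₖ₋₁ + pₖ₋₂, qₖ = aₖqₖ₋₁ + qₖ₋₂ (with p₋₁=1, p₋₂=0, q₋₁=0, q₋₂=1):
  k=0: a=15, p=15, q=1
  k=1: a=3, p=46, q=3
  k=2: a=3, p=153, q=10
  k=3: a=2, p=352, q=23
  k=4: a=15, p=5433, q=355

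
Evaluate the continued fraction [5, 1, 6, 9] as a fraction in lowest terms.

375/64

Using pₖ = aₖpₖ₋₁ + pₖ₋₂ and qₖ = aₖqₖ₋₁ + qₖ₋₂:
  k=0: a=5, p=5, q=1
  k=1: a=1, p=6, q=1
  k=2: a=6, p=41, q=7
  k=3: a=9, p=375, q=64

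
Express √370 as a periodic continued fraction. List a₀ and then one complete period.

[19; 4, 4, 38]

a₀ = ⌊√370⌋ = 19.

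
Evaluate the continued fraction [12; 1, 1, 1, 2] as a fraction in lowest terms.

101/8

Fold from the inside: start with 2/1.
  1 + 1/2 = 3/2
  1 + 2/3 = 5/3
  1 + 3/5 = 8/5
  12 + 5/8 = 101/8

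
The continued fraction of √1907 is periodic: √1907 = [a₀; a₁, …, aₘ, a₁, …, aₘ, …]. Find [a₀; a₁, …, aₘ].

[43; 1, 2, 43, 2, 1, 86]

a₀ = ⌊√1907⌋ = 43.
With m₀=0, d₀=1 and mₖ₊₁ = dₖaₖ − mₖ, dₖ₊₁ = (n − mₖ₊₁²)/dₖ, aₖ₊₁ = ⌊(a₀+mₖ₊₁)/dₖ₊₁⌋:
  k=1: m=43, d=58, a=1
  k=2: m=15, d=29, a=2
  k=3: m=43, d=2, a=43
  k=4: m=43, d=29, a=2
  k=5: m=15, d=58, a=1
  k=6: m=43, d=1, a=86
d=1 and a=2a₀=86 at k=6, so the next step gives (m, d) = (43, 58) again — its k=1 value — and the period has length 6.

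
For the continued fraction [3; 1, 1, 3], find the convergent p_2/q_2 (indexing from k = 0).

Using pₖ = aₖpₖ₋₁ + pₖ₋₂, qₖ = aₖqₖ₋₁ + qₖ₋₂ (with p₋₁=1, p₋₂=0, q₋₁=0, q₋₂=1):
  k=0: a=3, p=3, q=1
  k=1: a=1, p=4, q=1
  k=2: a=1, p=7, q=2

7/2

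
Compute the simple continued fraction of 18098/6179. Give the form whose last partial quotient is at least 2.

18098 = 2×6179 + 5740
6179 = 1×5740 + 439
5740 = 13×439 + 33
439 = 13×33 + 10
33 = 3×10 + 3
10 = 3×3 + 1
3 = 3×1 + 0  (stop)
So 18098/6179 = [2; 1, 13, 13, 3, 3, 3].

[2; 1, 13, 13, 3, 3, 3]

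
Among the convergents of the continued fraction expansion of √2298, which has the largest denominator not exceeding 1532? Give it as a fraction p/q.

√2298 = [47; 1, 14, 1, 94, …] (period length 4).
Convergents:
  p_0/q_0 = 47/1
  p_1/q_1 = 48/1
  p_2/q_2 = 719/15
  p_3/q_3 = 767/16
  p_4/q_4 = 72817/1519
  p_5/q_5 = 73584/1535
q_4 = 1519 ≤ 1532 < 1535 = q_5, so the answer is 72817/1519.

72817/1519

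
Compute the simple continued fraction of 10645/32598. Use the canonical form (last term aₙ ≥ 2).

[0; 3, 16, 17, 1, 11, 3]

10645 = 0·32598 + 10645
32598 = 3·10645 + 663
10645 = 16·663 + 37
663 = 17·37 + 34
37 = 1·34 + 3
34 = 11·3 + 1
3 = 3·1 + 0  (stop)
So 10645/32598 = [0; 3, 16, 17, 1, 11, 3].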